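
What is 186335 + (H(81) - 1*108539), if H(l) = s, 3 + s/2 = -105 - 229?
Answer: 77122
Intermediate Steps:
s = -674 (s = -6 + 2*(-105 - 229) = -6 + 2*(-334) = -6 - 668 = -674)
H(l) = -674
186335 + (H(81) - 1*108539) = 186335 + (-674 - 1*108539) = 186335 + (-674 - 108539) = 186335 - 109213 = 77122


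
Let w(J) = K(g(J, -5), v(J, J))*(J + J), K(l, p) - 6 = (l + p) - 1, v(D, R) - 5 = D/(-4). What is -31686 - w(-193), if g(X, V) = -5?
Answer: -22263/2 ≈ -11132.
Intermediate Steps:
v(D, R) = 5 - D/4 (v(D, R) = 5 + D/(-4) = 5 + D*(-1/4) = 5 - D/4)
K(l, p) = 5 + l + p (K(l, p) = 6 + ((l + p) - 1) = 6 + (-1 + l + p) = 5 + l + p)
w(J) = 2*J*(5 - J/4) (w(J) = (5 - 5 + (5 - J/4))*(J + J) = (5 - J/4)*(2*J) = 2*J*(5 - J/4))
-31686 - w(-193) = -31686 - (-193)*(20 - 1*(-193))/2 = -31686 - (-193)*(20 + 193)/2 = -31686 - (-193)*213/2 = -31686 - 1*(-41109/2) = -31686 + 41109/2 = -22263/2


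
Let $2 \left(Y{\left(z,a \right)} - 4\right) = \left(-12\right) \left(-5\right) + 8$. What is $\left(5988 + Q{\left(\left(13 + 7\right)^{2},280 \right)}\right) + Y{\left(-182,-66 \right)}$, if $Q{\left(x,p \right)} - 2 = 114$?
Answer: $6142$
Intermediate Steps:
$Y{\left(z,a \right)} = 38$ ($Y{\left(z,a \right)} = 4 + \frac{\left(-12\right) \left(-5\right) + 8}{2} = 4 + \frac{60 + 8}{2} = 4 + \frac{1}{2} \cdot 68 = 4 + 34 = 38$)
$Q{\left(x,p \right)} = 116$ ($Q{\left(x,p \right)} = 2 + 114 = 116$)
$\left(5988 + Q{\left(\left(13 + 7\right)^{2},280 \right)}\right) + Y{\left(-182,-66 \right)} = \left(5988 + 116\right) + 38 = 6104 + 38 = 6142$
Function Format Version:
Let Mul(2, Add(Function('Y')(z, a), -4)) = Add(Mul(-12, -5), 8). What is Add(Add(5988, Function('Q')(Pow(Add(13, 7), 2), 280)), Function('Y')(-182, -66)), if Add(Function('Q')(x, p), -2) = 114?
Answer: 6142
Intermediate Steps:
Function('Y')(z, a) = 38 (Function('Y')(z, a) = Add(4, Mul(Rational(1, 2), Add(Mul(-12, -5), 8))) = Add(4, Mul(Rational(1, 2), Add(60, 8))) = Add(4, Mul(Rational(1, 2), 68)) = Add(4, 34) = 38)
Function('Q')(x, p) = 116 (Function('Q')(x, p) = Add(2, 114) = 116)
Add(Add(5988, Function('Q')(Pow(Add(13, 7), 2), 280)), Function('Y')(-182, -66)) = Add(Add(5988, 116), 38) = Add(6104, 38) = 6142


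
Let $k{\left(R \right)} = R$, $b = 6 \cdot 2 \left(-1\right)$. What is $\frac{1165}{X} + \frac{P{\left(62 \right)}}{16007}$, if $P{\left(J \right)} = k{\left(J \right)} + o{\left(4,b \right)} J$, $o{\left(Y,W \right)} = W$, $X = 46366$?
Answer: $- \frac{12973457}{742180562} \approx -0.01748$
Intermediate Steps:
$b = -12$ ($b = 12 \left(-1\right) = -12$)
$P{\left(J \right)} = - 11 J$ ($P{\left(J \right)} = J - 12 J = - 11 J$)
$\frac{1165}{X} + \frac{P{\left(62 \right)}}{16007} = \frac{1165}{46366} + \frac{\left(-11\right) 62}{16007} = 1165 \cdot \frac{1}{46366} - \frac{682}{16007} = \frac{1165}{46366} - \frac{682}{16007} = - \frac{12973457}{742180562}$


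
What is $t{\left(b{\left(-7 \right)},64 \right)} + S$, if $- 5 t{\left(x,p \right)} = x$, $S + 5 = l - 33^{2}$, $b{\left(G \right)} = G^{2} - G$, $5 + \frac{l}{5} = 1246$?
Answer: $\frac{25499}{5} \approx 5099.8$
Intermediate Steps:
$l = 6205$ ($l = -25 + 5 \cdot 1246 = -25 + 6230 = 6205$)
$S = 5111$ ($S = -5 + \left(6205 - 33^{2}\right) = -5 + \left(6205 - 1089\right) = -5 + 5116 = 5111$)
$t{\left(x,p \right)} = - \frac{x}{5}$
$t{\left(b{\left(-7 \right)},64 \right)} + S = - \frac{\left(-7\right) \left(-1 - 7\right)}{5} + 5111 = - \frac{\left(-7\right) \left(-8\right)}{5} + 5111 = \left(- \frac{1}{5}\right) 56 + 5111 = - \frac{56}{5} + 5111 = \frac{25499}{5}$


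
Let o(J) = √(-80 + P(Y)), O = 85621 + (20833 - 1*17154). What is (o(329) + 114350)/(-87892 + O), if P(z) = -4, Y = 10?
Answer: 57175/704 + I*√21/704 ≈ 81.214 + 0.0065093*I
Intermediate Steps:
O = 89300 (O = 85621 + (20833 - 17154) = 85621 + 3679 = 89300)
o(J) = 2*I*√21 (o(J) = √(-80 - 4) = √(-84) = 2*I*√21)
(o(329) + 114350)/(-87892 + O) = (2*I*√21 + 114350)/(-87892 + 89300) = (114350 + 2*I*√21)/1408 = (114350 + 2*I*√21)*(1/1408) = 57175/704 + I*√21/704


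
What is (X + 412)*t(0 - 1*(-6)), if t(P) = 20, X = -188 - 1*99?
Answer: 2500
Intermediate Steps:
X = -287 (X = -188 - 99 = -287)
(X + 412)*t(0 - 1*(-6)) = (-287 + 412)*20 = 125*20 = 2500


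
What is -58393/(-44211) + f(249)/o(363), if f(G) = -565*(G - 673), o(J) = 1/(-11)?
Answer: -116503000367/44211 ≈ -2.6352e+6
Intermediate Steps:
o(J) = -1/11
f(G) = 380245 - 565*G (f(G) = -565*(-673 + G) = 380245 - 565*G)
-58393/(-44211) + f(249)/o(363) = -58393/(-44211) + (380245 - 565*249)/(-1/11) = -58393*(-1/44211) + (380245 - 140685)*(-11) = 58393/44211 + 239560*(-11) = 58393/44211 - 2635160 = -116503000367/44211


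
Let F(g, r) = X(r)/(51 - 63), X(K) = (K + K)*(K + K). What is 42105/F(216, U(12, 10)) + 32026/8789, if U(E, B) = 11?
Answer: -100573399/96679 ≈ -1040.3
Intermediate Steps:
X(K) = 4*K² (X(K) = (2*K)*(2*K) = 4*K²)
F(g, r) = -r²/3 (F(g, r) = (4*r²)/(51 - 63) = (4*r²)/(-12) = (4*r²)*(-1/12) = -r²/3)
42105/F(216, U(12, 10)) + 32026/8789 = 42105/((-⅓*11²)) + 32026/8789 = 42105/((-⅓*121)) + 32026*(1/8789) = 42105/(-121/3) + 32026/8789 = 42105*(-3/121) + 32026/8789 = -126315/121 + 32026/8789 = -100573399/96679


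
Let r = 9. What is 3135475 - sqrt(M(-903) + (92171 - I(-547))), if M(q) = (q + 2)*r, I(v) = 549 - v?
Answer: 3135475 - sqrt(82966) ≈ 3.1352e+6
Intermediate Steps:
M(q) = 18 + 9*q (M(q) = (q + 2)*9 = (2 + q)*9 = 18 + 9*q)
3135475 - sqrt(M(-903) + (92171 - I(-547))) = 3135475 - sqrt((18 + 9*(-903)) + (92171 - (549 - 1*(-547)))) = 3135475 - sqrt((18 - 8127) + (92171 - (549 + 547))) = 3135475 - sqrt(-8109 + (92171 - 1*1096)) = 3135475 - sqrt(-8109 + (92171 - 1096)) = 3135475 - sqrt(-8109 + 91075) = 3135475 - sqrt(82966)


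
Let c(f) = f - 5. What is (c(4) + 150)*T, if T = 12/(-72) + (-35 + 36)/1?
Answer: 745/6 ≈ 124.17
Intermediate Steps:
c(f) = -5 + f
T = ⅚ (T = 12*(-1/72) + 1*1 = -⅙ + 1 = ⅚ ≈ 0.83333)
(c(4) + 150)*T = ((-5 + 4) + 150)*(⅚) = (-1 + 150)*(⅚) = 149*(⅚) = 745/6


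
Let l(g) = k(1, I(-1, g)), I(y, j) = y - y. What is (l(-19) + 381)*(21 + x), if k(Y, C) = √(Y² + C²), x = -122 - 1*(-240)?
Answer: 53098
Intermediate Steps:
I(y, j) = 0
x = 118 (x = -122 + 240 = 118)
k(Y, C) = √(C² + Y²)
l(g) = 1 (l(g) = √(0² + 1²) = √(0 + 1) = √1 = 1)
(l(-19) + 381)*(21 + x) = (1 + 381)*(21 + 118) = 382*139 = 53098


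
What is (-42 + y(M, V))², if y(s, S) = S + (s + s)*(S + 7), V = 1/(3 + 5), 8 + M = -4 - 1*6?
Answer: 5697769/64 ≈ 89028.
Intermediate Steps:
M = -18 (M = -8 + (-4 - 1*6) = -8 + (-4 - 6) = -8 - 10 = -18)
V = ⅛ (V = 1/8 = ⅛ ≈ 0.12500)
y(s, S) = S + 2*s*(7 + S) (y(s, S) = S + (2*s)*(7 + S) = S + 2*s*(7 + S))
(-42 + y(M, V))² = (-42 + (⅛ + 14*(-18) + 2*(⅛)*(-18)))² = (-42 + (⅛ - 252 - 9/2))² = (-42 - 2051/8)² = (-2387/8)² = 5697769/64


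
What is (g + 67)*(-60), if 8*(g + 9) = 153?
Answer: -9255/2 ≈ -4627.5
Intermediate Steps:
g = 81/8 (g = -9 + (1/8)*153 = -9 + 153/8 = 81/8 ≈ 10.125)
(g + 67)*(-60) = (81/8 + 67)*(-60) = (617/8)*(-60) = -9255/2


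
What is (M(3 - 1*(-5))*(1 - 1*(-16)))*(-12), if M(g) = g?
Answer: -1632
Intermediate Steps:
(M(3 - 1*(-5))*(1 - 1*(-16)))*(-12) = ((3 - 1*(-5))*(1 - 1*(-16)))*(-12) = ((3 + 5)*(1 + 16))*(-12) = (8*17)*(-12) = 136*(-12) = -1632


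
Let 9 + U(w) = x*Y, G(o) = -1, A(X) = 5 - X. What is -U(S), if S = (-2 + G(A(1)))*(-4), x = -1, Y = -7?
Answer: 2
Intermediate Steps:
S = 12 (S = (-2 - 1)*(-4) = -3*(-4) = 12)
U(w) = -2 (U(w) = -9 - 1*(-7) = -9 + 7 = -2)
-U(S) = -1*(-2) = 2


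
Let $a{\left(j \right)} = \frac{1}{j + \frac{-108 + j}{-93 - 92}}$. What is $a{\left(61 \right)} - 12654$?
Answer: $- \frac{143394943}{11332} \approx -12654.0$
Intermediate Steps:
$a{\left(j \right)} = \frac{1}{\frac{108}{185} + \frac{184 j}{185}}$ ($a{\left(j \right)} = \frac{1}{j + \frac{-108 + j}{-185}} = \frac{1}{j + \left(-108 + j\right) \left(- \frac{1}{185}\right)} = \frac{1}{j - \left(- \frac{108}{185} + \frac{j}{185}\right)} = \frac{1}{\frac{108}{185} + \frac{184 j}{185}}$)
$a{\left(61 \right)} - 12654 = \frac{185}{4 \left(27 + 46 \cdot 61\right)} - 12654 = \frac{185}{4 \left(27 + 2806\right)} - 12654 = \frac{185}{4 \cdot 2833} - 12654 = \frac{185}{4} \cdot \frac{1}{2833} - 12654 = \frac{185}{11332} - 12654 = - \frac{143394943}{11332}$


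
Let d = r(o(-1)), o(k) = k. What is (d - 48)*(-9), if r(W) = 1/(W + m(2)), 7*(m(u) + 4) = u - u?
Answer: 2169/5 ≈ 433.80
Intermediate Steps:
m(u) = -4 (m(u) = -4 + (u - u)/7 = -4 + (⅐)*0 = -4 + 0 = -4)
r(W) = 1/(-4 + W) (r(W) = 1/(W - 4) = 1/(-4 + W))
d = -⅕ (d = 1/(-4 - 1) = 1/(-5) = -⅕ ≈ -0.20000)
(d - 48)*(-9) = (-⅕ - 48)*(-9) = -241/5*(-9) = 2169/5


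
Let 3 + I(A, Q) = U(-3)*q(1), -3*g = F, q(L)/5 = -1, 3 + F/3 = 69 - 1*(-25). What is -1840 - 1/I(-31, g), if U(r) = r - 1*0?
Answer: -22081/12 ≈ -1840.1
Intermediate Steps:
F = 273 (F = -9 + 3*(69 - 1*(-25)) = -9 + 3*(69 + 25) = -9 + 3*94 = -9 + 282 = 273)
q(L) = -5 (q(L) = 5*(-1) = -5)
g = -91 (g = -⅓*273 = -91)
U(r) = r (U(r) = r + 0 = r)
I(A, Q) = 12 (I(A, Q) = -3 - 3*(-5) = -3 + 15 = 12)
-1840 - 1/I(-31, g) = -1840 - 1/12 = -22081/12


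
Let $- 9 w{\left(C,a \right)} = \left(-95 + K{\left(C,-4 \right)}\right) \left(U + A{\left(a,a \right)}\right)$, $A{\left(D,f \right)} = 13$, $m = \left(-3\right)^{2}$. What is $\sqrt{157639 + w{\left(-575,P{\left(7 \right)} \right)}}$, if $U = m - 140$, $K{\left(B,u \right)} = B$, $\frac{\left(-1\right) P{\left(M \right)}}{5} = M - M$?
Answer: $\frac{\sqrt{1339691}}{3} \approx 385.82$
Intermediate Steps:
$m = 9$
$P{\left(M \right)} = 0$ ($P{\left(M \right)} = - 5 \left(M - M\right) = \left(-5\right) 0 = 0$)
$U = -131$ ($U = 9 - 140 = -131$)
$w{\left(C,a \right)} = - \frac{11210}{9} + \frac{118 C}{9}$ ($w{\left(C,a \right)} = - \frac{\left(-95 + C\right) \left(-131 + 13\right)}{9} = - \frac{\left(-95 + C\right) \left(-118\right)}{9} = - \frac{11210 - 118 C}{9} = - \frac{11210}{9} + \frac{118 C}{9}$)
$\sqrt{157639 + w{\left(-575,P{\left(7 \right)} \right)}} = \sqrt{157639 + \left(- \frac{11210}{9} + \frac{118}{9} \left(-575\right)\right)} = \sqrt{157639 - \frac{79060}{9}} = \sqrt{\frac{1339691}{9}} = \frac{\sqrt{1339691}}{3}$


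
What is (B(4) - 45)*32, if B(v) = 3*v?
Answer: -1056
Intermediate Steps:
(B(4) - 45)*32 = (3*4 - 45)*32 = (12 - 45)*32 = -33*32 = -1056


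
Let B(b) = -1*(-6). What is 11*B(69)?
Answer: 66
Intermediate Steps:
B(b) = 6
11*B(69) = 11*6 = 66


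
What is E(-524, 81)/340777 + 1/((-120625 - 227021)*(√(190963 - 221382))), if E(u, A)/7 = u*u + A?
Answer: 1922599/340777 + I*√30419/10575043674 ≈ 5.6418 + 1.6493e-8*I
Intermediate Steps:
E(u, A) = 7*A + 7*u² (E(u, A) = 7*(u*u + A) = 7*(u² + A) = 7*(A + u²) = 7*A + 7*u²)
E(-524, 81)/340777 + 1/((-120625 - 227021)*(√(190963 - 221382))) = (7*81 + 7*(-524)²)/340777 + 1/((-120625 - 227021)*(√(190963 - 221382))) = (567 + 7*274576)*(1/340777) + 1/((-347646)*(√(-30419))) = (567 + 1922032)*(1/340777) - (-I*√30419/30419)/347646 = 1922599*(1/340777) - (-1)*I*√30419/10575043674 = 1922599/340777 + I*√30419/10575043674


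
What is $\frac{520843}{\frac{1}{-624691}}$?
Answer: $-325365934513$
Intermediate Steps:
$\frac{520843}{\frac{1}{-624691}} = \frac{520843}{- \frac{1}{624691}} = 520843 \left(-624691\right) = -325365934513$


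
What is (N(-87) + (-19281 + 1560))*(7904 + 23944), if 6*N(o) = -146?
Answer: -565153376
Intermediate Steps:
N(o) = -73/3 (N(o) = (⅙)*(-146) = -73/3)
(N(-87) + (-19281 + 1560))*(7904 + 23944) = (-73/3 + (-19281 + 1560))*(7904 + 23944) = (-73/3 - 17721)*31848 = -53236/3*31848 = -565153376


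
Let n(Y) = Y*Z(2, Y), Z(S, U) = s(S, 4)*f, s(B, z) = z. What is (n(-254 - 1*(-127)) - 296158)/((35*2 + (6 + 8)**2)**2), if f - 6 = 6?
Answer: -151127/35378 ≈ -4.2718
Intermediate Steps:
f = 12 (f = 6 + 6 = 12)
Z(S, U) = 48 (Z(S, U) = 4*12 = 48)
n(Y) = 48*Y (n(Y) = Y*48 = 48*Y)
(n(-254 - 1*(-127)) - 296158)/((35*2 + (6 + 8)**2)**2) = (48*(-254 - 1*(-127)) - 296158)/((35*2 + (6 + 8)**2)**2) = (48*(-254 + 127) - 296158)/((70 + 14**2)**2) = (48*(-127) - 296158)/((70 + 196)**2) = (-6096 - 296158)/(266**2) = -302254/70756 = -302254*1/70756 = -151127/35378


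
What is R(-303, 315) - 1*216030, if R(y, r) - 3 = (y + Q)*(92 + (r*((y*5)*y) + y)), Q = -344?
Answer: -93555745735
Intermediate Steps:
R(y, r) = 3 + (-344 + y)*(92 + y + 5*r*y**2) (R(y, r) = 3 + (y - 344)*(92 + (r*((y*5)*y) + y)) = 3 + (-344 + y)*(92 + (r*((5*y)*y) + y)) = 3 + (-344 + y)*(92 + (r*(5*y**2) + y)) = 3 + (-344 + y)*(92 + (5*r*y**2 + y)) = 3 + (-344 + y)*(92 + (y + 5*r*y**2)) = 3 + (-344 + y)*(92 + y + 5*r*y**2))
R(-303, 315) - 1*216030 = (-31645 + (-303)**2 - 252*(-303) - 1720*315*(-303)**2 + 5*315*(-303)**3) - 1*216030 = (-31645 + 91809 + 76356 - 1720*315*91809 + 5*315*(-27818127)) - 216030 = (-31645 + 91809 + 76356 - 49742116200 - 43813550025) - 216030 = -93555529705 - 216030 = -93555745735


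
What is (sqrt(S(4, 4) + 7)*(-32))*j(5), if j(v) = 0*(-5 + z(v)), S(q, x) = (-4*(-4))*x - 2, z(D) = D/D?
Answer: 0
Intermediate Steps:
z(D) = 1
S(q, x) = -2 + 16*x (S(q, x) = 16*x - 2 = -2 + 16*x)
j(v) = 0 (j(v) = 0*(-5 + 1) = 0*(-4) = 0)
(sqrt(S(4, 4) + 7)*(-32))*j(5) = (sqrt((-2 + 16*4) + 7)*(-32))*0 = (sqrt((-2 + 64) + 7)*(-32))*0 = (sqrt(62 + 7)*(-32))*0 = (sqrt(69)*(-32))*0 = -32*sqrt(69)*0 = 0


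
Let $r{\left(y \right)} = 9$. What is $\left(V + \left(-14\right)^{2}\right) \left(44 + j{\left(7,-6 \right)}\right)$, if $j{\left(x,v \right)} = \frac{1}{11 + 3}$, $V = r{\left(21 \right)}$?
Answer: $\frac{126485}{14} \approx 9034.6$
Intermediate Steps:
$V = 9$
$j{\left(x,v \right)} = \frac{1}{14}$
$\left(V + \left(-14\right)^{2}\right) \left(44 + j{\left(7,-6 \right)}\right) = \left(9 + \left(-14\right)^{2}\right) \left(44 + \frac{1}{14}\right) = \left(9 + 196\right) \frac{617}{14} = 205 \cdot \frac{617}{14} = \frac{126485}{14}$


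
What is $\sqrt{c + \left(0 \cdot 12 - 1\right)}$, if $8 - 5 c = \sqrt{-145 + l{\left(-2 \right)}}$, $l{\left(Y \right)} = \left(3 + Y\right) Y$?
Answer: $\frac{\sqrt{15 - 35 i \sqrt{3}}}{5} \approx 1.2446 - 0.97417 i$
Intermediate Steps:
$l{\left(Y \right)} = Y \left(3 + Y\right)$
$c = \frac{8}{5} - \frac{7 i \sqrt{3}}{5}$ ($c = \frac{8}{5} - \frac{\sqrt{-145 - 2 \left(3 - 2\right)}}{5} = \frac{8}{5} - \frac{\sqrt{-145 - 2}}{5} = \frac{8}{5} - \frac{\sqrt{-147}}{5} = \frac{8}{5} - \frac{7 i \sqrt{3}}{5} \approx 1.6 - 2.4249 i$)
$\sqrt{c + \left(0 \cdot 12 - 1\right)} = \sqrt{\left(\frac{8}{5} - \frac{7 i \sqrt{3}}{5}\right) + \left(0 \cdot 12 - 1\right)} = \sqrt{\left(\frac{8}{5} - \frac{7 i \sqrt{3}}{5}\right) + \left(0 - 1\right)} = \sqrt{\left(\frac{8}{5} - \frac{7 i \sqrt{3}}{5}\right) - 1} = \sqrt{\frac{3}{5} - \frac{7 i \sqrt{3}}{5}}$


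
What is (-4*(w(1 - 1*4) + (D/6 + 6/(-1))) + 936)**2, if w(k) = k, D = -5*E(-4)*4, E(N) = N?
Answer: 7595536/9 ≈ 8.4395e+5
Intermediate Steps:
D = 80 (D = -5*(-4)*4 = 20*4 = 80)
(-4*(w(1 - 1*4) + (D/6 + 6/(-1))) + 936)**2 = (-4*((1 - 1*4) + (80/6 + 6/(-1))) + 936)**2 = (-4*((1 - 4) + (80*(1/6) + 6*(-1))) + 936)**2 = (-4*(-3 + (40/3 - 6)) + 936)**2 = (-4*(-3 + 22/3) + 936)**2 = (-4*13/3 + 936)**2 = (-52/3 + 936)**2 = (2756/3)**2 = 7595536/9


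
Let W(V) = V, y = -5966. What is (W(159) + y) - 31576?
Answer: -37383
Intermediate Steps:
(W(159) + y) - 31576 = (159 - 5966) - 31576 = -5807 - 31576 = -37383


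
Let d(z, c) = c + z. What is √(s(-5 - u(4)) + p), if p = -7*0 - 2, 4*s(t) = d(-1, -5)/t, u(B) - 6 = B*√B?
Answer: I*√2774/38 ≈ 1.386*I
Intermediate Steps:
u(B) = 6 + B^(3/2) (u(B) = 6 + B*√B = 6 + B^(3/2))
s(t) = -3/(2*t) (s(t) = ((-5 - 1)/t)/4 = (-6/t)/4 = -3/(2*t))
p = -2 (p = 0 - 2 = -2)
√(s(-5 - u(4)) + p) = √(-3/(2*(-5 - (6 + 4^(3/2)))) - 2) = √(-3/(2*(-5 - (6 + 8))) - 2) = √(-3/(2*(-5 - 1*14)) - 2) = √(-3/(2*(-5 - 14)) - 2) = √(-3/2/(-19) - 2) = √(-3/2*(-1/19) - 2) = √(3/38 - 2) = √(-73/38) = I*√2774/38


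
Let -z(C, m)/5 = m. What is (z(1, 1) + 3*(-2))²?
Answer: 121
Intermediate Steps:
z(C, m) = -5*m
(z(1, 1) + 3*(-2))² = (-5*1 + 3*(-2))² = (-5 - 6)² = (-11)² = 121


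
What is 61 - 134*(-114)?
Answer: 15337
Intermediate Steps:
61 - 134*(-114) = 61 + 15276 = 15337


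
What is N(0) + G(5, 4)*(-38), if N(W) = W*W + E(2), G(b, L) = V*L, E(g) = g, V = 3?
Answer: -454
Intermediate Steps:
G(b, L) = 3*L
N(W) = 2 + W² (N(W) = W*W + 2 = W² + 2 = 2 + W²)
N(0) + G(5, 4)*(-38) = (2 + 0²) + (3*4)*(-38) = (2 + 0) + 12*(-38) = 2 - 456 = -454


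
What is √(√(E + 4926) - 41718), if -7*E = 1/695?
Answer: √(-987391010550 + 4865*√116589671485)/4865 ≈ 204.08*I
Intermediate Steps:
E = -1/4865 (E = -⅐/695 = -⅐*1/695 = -1/4865 ≈ -0.00020555)
√(√(E + 4926) - 41718) = √(√(-1/4865 + 4926) - 41718) = √(√(23964989/4865) - 41718) = √(√116589671485/4865 - 41718) = √(-41718 + √116589671485/4865)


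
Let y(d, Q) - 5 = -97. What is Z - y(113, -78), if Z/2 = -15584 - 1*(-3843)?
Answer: -23390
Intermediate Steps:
y(d, Q) = -92 (y(d, Q) = 5 - 97 = -92)
Z = -23482 (Z = 2*(-15584 - 1*(-3843)) = 2*(-15584 + 3843) = 2*(-11741) = -23482)
Z - y(113, -78) = -23482 - 1*(-92) = -23482 + 92 = -23390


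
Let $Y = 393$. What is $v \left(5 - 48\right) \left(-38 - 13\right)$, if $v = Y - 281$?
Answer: $245616$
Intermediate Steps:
$v = 112$ ($v = 393 - 281 = 112$)
$v \left(5 - 48\right) \left(-38 - 13\right) = 112 \left(5 - 48\right) \left(-38 - 13\right) = 112 \left(\left(-43\right) \left(-51\right)\right) = 112 \cdot 2193 = 245616$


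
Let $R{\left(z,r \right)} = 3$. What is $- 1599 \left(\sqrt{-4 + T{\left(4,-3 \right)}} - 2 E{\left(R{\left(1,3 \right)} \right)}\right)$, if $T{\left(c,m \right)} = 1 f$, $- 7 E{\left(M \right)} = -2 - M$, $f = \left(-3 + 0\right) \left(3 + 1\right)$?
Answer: $\frac{15990}{7} - 6396 i \approx 2284.3 - 6396.0 i$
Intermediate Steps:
$f = -12$ ($f = \left(-3\right) 4 = -12$)
$E{\left(M \right)} = \frac{2}{7} + \frac{M}{7}$ ($E{\left(M \right)} = - \frac{-2 - M}{7} = \frac{2}{7} + \frac{M}{7}$)
$T{\left(c,m \right)} = -12$ ($T{\left(c,m \right)} = 1 \left(-12\right) = -12$)
$- 1599 \left(\sqrt{-4 + T{\left(4,-3 \right)}} - 2 E{\left(R{\left(1,3 \right)} \right)}\right) = - 1599 \left(\sqrt{-4 - 12} - 2 \left(\frac{2}{7} + \frac{1}{7} \cdot 3\right)\right) = - 1599 \left(\sqrt{-16} - 2 \left(\frac{2}{7} + \frac{3}{7}\right)\right) = - 1599 \left(4 i - \frac{10}{7}\right) = - 1599 \left(- \frac{10}{7} + 4 i\right) = \frac{15990}{7} - 6396 i$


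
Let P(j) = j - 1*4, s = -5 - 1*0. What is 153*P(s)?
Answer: -1377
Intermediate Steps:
s = -5 (s = -5 + 0 = -5)
P(j) = -4 + j (P(j) = j - 4 = -4 + j)
153*P(s) = 153*(-4 - 5) = 153*(-9) = -1377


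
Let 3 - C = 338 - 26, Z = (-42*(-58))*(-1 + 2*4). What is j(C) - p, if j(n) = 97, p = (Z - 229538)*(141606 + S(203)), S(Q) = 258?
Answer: 30144114001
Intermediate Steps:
Z = 17052 (Z = 2436*(-1 + 8) = 2436*7 = 17052)
C = -309 (C = 3 - (338 - 26) = 3 - 1*312 = 3 - 312 = -309)
p = -30144113904 (p = (17052 - 229538)*(141606 + 258) = -212486*141864 = -30144113904)
j(C) - p = 97 - 1*(-30144113904) = 97 + 30144113904 = 30144114001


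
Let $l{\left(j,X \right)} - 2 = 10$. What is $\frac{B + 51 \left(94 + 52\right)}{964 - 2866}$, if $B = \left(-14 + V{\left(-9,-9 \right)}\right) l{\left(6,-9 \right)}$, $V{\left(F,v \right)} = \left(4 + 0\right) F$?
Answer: $- \frac{1141}{317} \approx -3.5994$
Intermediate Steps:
$l{\left(j,X \right)} = 12$ ($l{\left(j,X \right)} = 2 + 10 = 12$)
$V{\left(F,v \right)} = 4 F$
$B = -600$ ($B = \left(-14 + 4 \left(-9\right)\right) 12 = \left(-14 - 36\right) 12 = \left(-50\right) 12 = -600$)
$\frac{B + 51 \left(94 + 52\right)}{964 - 2866} = \frac{-600 + 51 \left(94 + 52\right)}{964 - 2866} = \frac{-600 + 51 \cdot 146}{-1902} = \left(-600 + 7446\right) \left(- \frac{1}{1902}\right) = 6846 \left(- \frac{1}{1902}\right) = - \frac{1141}{317}$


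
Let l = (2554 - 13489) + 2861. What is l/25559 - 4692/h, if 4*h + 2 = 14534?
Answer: -49751890/30951949 ≈ -1.6074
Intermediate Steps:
h = 3633 (h = -½ + (¼)*14534 = -½ + 7267/2 = 3633)
l = -8074 (l = -10935 + 2861 = -8074)
l/25559 - 4692/h = -8074/25559 - 4692/3633 = -8074*1/25559 - 4692*1/3633 = -8074/25559 - 1564/1211 = -49751890/30951949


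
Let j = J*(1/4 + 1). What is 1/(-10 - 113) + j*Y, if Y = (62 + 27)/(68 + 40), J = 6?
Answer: 18221/2952 ≈ 6.1724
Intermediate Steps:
Y = 89/108 ≈ 0.82407
j = 15/2 (j = 6*(1/4 + 1) = 6*(¼ + 1) = 6*(5/4) = 15/2 ≈ 7.5000)
1/(-10 - 113) + j*Y = 1/(-10 - 113) + (15/2)*(89/108) = 1/(-123) + 445/72 = -1/123 + 445/72 = 18221/2952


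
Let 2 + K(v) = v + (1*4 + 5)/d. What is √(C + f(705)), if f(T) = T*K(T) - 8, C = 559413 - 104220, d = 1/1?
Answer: √957145 ≈ 978.34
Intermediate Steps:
d = 1
C = 455193
K(v) = 7 + v (K(v) = -2 + (v + (1*4 + 5)/1) = -2 + (v + (4 + 5)*1) = -2 + (v + 9*1) = -2 + (v + 9) = -2 + (9 + v) = 7 + v)
f(T) = -8 + T*(7 + T) (f(T) = T*(7 + T) - 8 = -8 + T*(7 + T))
√(C + f(705)) = √(455193 + (-8 + 705*(7 + 705))) = √(455193 + (-8 + 705*712)) = √(455193 + (-8 + 501960)) = √(455193 + 501952) = √957145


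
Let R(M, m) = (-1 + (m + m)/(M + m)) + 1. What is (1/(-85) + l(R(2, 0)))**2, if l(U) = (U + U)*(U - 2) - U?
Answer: 1/7225 ≈ 0.00013841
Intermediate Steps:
R(M, m) = 2*m/(M + m) (R(M, m) = (-1 + (2*m)/(M + m)) + 1 = (-1 + 2*m/(M + m)) + 1 = 2*m/(M + m))
l(U) = -U + 2*U*(-2 + U) (l(U) = (2*U)*(-2 + U) - U = 2*U*(-2 + U) - U = -U + 2*U*(-2 + U))
(1/(-85) + l(R(2, 0)))**2 = (1/(-85) + (2*0/(2 + 0))*(-5 + 2*(2*0/(2 + 0))))**2 = (-1/85 + (2*0/2)*(-5 + 2*(2*0/2)))**2 = (-1/85 + (2*0*(1/2))*(-5 + 2*(2*0*(1/2))))**2 = (-1/85 + 0*(-5 + 2*0))**2 = (-1/85 + 0*(-5 + 0))**2 = (-1/85 + 0*(-5))**2 = (-1/85 + 0)**2 = (-1/85)**2 = 1/7225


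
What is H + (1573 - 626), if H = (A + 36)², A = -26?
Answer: 1047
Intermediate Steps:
H = 100 (H = (-26 + 36)² = 10² = 100)
H + (1573 - 626) = 100 + (1573 - 626) = 100 + 947 = 1047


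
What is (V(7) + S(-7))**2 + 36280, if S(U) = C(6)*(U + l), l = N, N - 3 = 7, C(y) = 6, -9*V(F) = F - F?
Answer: 36604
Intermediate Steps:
V(F) = 0 (V(F) = -(F - F)/9 = -1/9*0 = 0)
N = 10 (N = 3 + 7 = 10)
l = 10
S(U) = 60 + 6*U (S(U) = 6*(U + 10) = 6*(10 + U) = 60 + 6*U)
(V(7) + S(-7))**2 + 36280 = (0 + (60 + 6*(-7)))**2 + 36280 = (0 + (60 - 42))**2 + 36280 = (0 + 18)**2 + 36280 = 18**2 + 36280 = 324 + 36280 = 36604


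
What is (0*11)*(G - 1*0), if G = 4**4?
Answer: 0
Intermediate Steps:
G = 256
(0*11)*(G - 1*0) = (0*11)*(256 - 1*0) = 0*(256 + 0) = 0*256 = 0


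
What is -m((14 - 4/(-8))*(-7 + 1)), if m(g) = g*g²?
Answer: 658503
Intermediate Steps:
m(g) = g³
-m((14 - 4/(-8))*(-7 + 1)) = -((14 - 4/(-8))*(-7 + 1))³ = -((14 - 4*(-⅛))*(-6))³ = -((14 + ½)*(-6))³ = -((29/2)*(-6))³ = -1*(-87)³ = -1*(-658503) = 658503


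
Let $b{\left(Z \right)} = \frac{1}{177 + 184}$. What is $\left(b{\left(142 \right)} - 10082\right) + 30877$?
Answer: $\frac{7506996}{361} \approx 20795.0$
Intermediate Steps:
$b{\left(Z \right)} = \frac{1}{361}$
$\left(b{\left(142 \right)} - 10082\right) + 30877 = \left(\frac{1}{361} - 10082\right) + 30877 = - \frac{3639601}{361} + 30877 = \frac{7506996}{361}$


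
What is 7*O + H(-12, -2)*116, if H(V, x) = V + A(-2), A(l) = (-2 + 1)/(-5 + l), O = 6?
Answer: -9334/7 ≈ -1333.4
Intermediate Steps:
A(l) = -1/(-5 + l)
H(V, x) = ⅐ + V (H(V, x) = V - 1/(-5 - 2) = V - 1/(-7) = V - 1*(-⅐) = V + ⅐ = ⅐ + V)
7*O + H(-12, -2)*116 = 7*6 + (⅐ - 12)*116 = 42 - 83/7*116 = 42 - 9628/7 = -9334/7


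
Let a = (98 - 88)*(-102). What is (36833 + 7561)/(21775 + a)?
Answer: 6342/2965 ≈ 2.1390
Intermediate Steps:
a = -1020 (a = 10*(-102) = -1020)
(36833 + 7561)/(21775 + a) = (36833 + 7561)/(21775 - 1020) = 44394/20755 = 44394*(1/20755) = 6342/2965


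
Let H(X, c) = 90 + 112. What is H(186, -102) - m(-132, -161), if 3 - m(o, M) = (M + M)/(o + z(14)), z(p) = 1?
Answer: 26391/131 ≈ 201.46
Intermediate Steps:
H(X, c) = 202
m(o, M) = 3 - 2*M/(1 + o) (m(o, M) = 3 - (M + M)/(o + 1) = 3 - 2*M/(1 + o))
H(186, -102) - m(-132, -161) = 202 - (3 - 2*(-161) + 3*(-132))/(1 - 132) = 202 - (3 + 322 - 396)/(-131) = 202 - (-1)*(-71)/131 = 202 - 1*71/131 = 202 - 71/131 = 26391/131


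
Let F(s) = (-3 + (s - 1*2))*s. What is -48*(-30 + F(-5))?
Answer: -960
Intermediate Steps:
F(s) = s*(-5 + s) (F(s) = (-3 + (s - 2))*s = (-3 + (-2 + s))*s = (-5 + s)*s = s*(-5 + s))
-48*(-30 + F(-5)) = -48*(-30 - 5*(-5 - 5)) = -48*(-30 - 5*(-10)) = -48*(-30 + 50) = -48*20 = -960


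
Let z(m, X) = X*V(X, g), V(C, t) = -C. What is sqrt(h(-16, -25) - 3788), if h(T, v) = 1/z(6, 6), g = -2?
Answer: I*sqrt(136369)/6 ≈ 61.547*I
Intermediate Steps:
z(m, X) = -X**2 (z(m, X) = X*(-X) = -X**2)
h(T, v) = -1/36 (h(T, v) = 1/(-1*6**2) = 1/(-1*36) = 1/(-36) = -1/36)
sqrt(h(-16, -25) - 3788) = sqrt(-1/36 - 3788) = sqrt(-136369/36) = I*sqrt(136369)/6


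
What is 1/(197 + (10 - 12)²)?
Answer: 1/201 ≈ 0.0049751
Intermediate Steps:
1/(197 + (10 - 12)²) = 1/(197 + (-2)²) = 1/(197 + 4) = 1/201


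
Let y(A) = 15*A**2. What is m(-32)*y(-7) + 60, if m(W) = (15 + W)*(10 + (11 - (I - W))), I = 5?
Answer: 199980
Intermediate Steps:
m(W) = (15 + W)*(16 + W) (m(W) = (15 + W)*(10 + (11 - (5 - W))) = (15 + W)*(10 + (11 + (-5 + W))) = (15 + W)*(10 + (6 + W)) = (15 + W)*(16 + W))
m(-32)*y(-7) + 60 = (240 + (-32)**2 + 31*(-32))*(15*(-7)**2) + 60 = (240 + 1024 - 992)*(15*49) + 60 = 272*735 + 60 = 199920 + 60 = 199980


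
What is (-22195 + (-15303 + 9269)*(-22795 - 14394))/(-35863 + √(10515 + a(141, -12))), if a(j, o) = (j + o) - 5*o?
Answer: -8046804772353/1286144065 - 897504924*√669/1286144065 ≈ -6274.6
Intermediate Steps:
a(j, o) = j - 4*o (a(j, o) = (j + o) - 5*o = j - 4*o)
(-22195 + (-15303 + 9269)*(-22795 - 14394))/(-35863 + √(10515 + a(141, -12))) = (-22195 + (-15303 + 9269)*(-22795 - 14394))/(-35863 + √(10515 + (141 - 4*(-12)))) = (-22195 - 6034*(-37189))/(-35863 + √(10515 + (141 + 48))) = (-22195 + 224398426)/(-35863 + √(10515 + 189)) = 224376231/(-35863 + √10704) = 224376231/(-35863 + 4*√669)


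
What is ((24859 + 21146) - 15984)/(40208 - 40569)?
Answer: -30021/361 ≈ -83.161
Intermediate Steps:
((24859 + 21146) - 15984)/(40208 - 40569) = (46005 - 15984)/(-361) = 30021*(-1/361) = -30021/361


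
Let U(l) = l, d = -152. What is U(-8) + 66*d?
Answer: -10040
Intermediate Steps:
U(-8) + 66*d = -8 + 66*(-152) = -8 - 10032 = -10040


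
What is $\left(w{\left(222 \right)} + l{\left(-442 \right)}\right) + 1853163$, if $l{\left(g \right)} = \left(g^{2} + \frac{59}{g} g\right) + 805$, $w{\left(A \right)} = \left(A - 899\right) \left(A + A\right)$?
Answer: $1748803$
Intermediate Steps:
$w{\left(A \right)} = 2 A \left(-899 + A\right)$ ($w{\left(A \right)} = \left(-899 + A\right) 2 A = 2 A \left(-899 + A\right)$)
$l{\left(g \right)} = 864 + g^{2}$ ($l{\left(g \right)} = \left(g^{2} + 59\right) + 805 = \left(59 + g^{2}\right) + 805 = 864 + g^{2}$)
$\left(w{\left(222 \right)} + l{\left(-442 \right)}\right) + 1853163 = \left(2 \cdot 222 \left(-899 + 222\right) + \left(864 + \left(-442\right)^{2}\right)\right) + 1853163 = \left(2 \cdot 222 \left(-677\right) + \left(864 + 195364\right)\right) + 1853163 = \left(-300588 + 196228\right) + 1853163 = -104360 + 1853163 = 1748803$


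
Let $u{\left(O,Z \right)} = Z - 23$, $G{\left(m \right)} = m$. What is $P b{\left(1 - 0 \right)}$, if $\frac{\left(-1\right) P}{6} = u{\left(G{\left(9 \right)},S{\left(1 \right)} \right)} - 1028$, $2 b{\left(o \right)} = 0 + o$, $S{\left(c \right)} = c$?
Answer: $3150$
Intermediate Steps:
$u{\left(O,Z \right)} = -23 + Z$ ($u{\left(O,Z \right)} = Z - 23 = -23 + Z$)
$b{\left(o \right)} = \frac{o}{2}$ ($b{\left(o \right)} = \frac{0 + o}{2} = \frac{o}{2}$)
$P = 6300$ ($P = - 6 \left(\left(-23 + 1\right) - 1028\right) = - 6 \left(-22 - 1028\right) = \left(-6\right) \left(-1050\right) = 6300$)
$P b{\left(1 - 0 \right)} = 6300 \frac{1 - 0}{2} = 6300 \frac{1 + 0}{2} = 6300 \cdot \frac{1}{2} \cdot 1 = 6300 \cdot \frac{1}{2} = 3150$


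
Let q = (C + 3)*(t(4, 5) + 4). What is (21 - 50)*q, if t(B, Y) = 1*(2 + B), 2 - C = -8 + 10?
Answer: -870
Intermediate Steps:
C = 0 (C = 2 - (-8 + 10) = 2 - 1*2 = 2 - 2 = 0)
t(B, Y) = 2 + B
q = 30 (q = (0 + 3)*((2 + 4) + 4) = 3*(6 + 4) = 3*10 = 30)
(21 - 50)*q = (21 - 50)*30 = -29*30 = -870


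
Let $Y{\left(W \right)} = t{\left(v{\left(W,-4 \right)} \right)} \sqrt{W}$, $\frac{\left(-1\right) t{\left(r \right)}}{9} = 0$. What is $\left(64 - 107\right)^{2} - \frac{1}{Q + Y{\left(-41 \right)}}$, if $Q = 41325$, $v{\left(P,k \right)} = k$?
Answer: $\frac{76409924}{41325} \approx 1849.0$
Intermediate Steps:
$t{\left(r \right)} = 0$ ($t{\left(r \right)} = \left(-9\right) 0 = 0$)
$Y{\left(W \right)} = 0$ ($Y{\left(W \right)} = 0 \sqrt{W} = 0$)
$\left(64 - 107\right)^{2} - \frac{1}{Q + Y{\left(-41 \right)}} = \left(64 - 107\right)^{2} - \frac{1}{41325 + 0} = \left(-43\right)^{2} - \frac{1}{41325} = 1849 - \frac{1}{41325} = \frac{76409924}{41325}$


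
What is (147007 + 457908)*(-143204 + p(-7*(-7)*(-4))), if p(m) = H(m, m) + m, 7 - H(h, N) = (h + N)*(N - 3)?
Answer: -133928785915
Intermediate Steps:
H(h, N) = 7 - (-3 + N)*(N + h) (H(h, N) = 7 - (h + N)*(N - 3) = 7 - (N + h)*(-3 + N) = 7 - (-3 + N)*(N + h))
p(m) = 7 - 2*m**2 + 7*m (p(m) = (7 - m**2 + 3*m + 3*m - m*m) + m = (7 - m**2 + 3*m + 3*m - m**2) + m = (7 - 2*m**2 + 6*m) + m = 7 - 2*m**2 + 7*m)
(147007 + 457908)*(-143204 + p(-7*(-7)*(-4))) = (147007 + 457908)*(-143204 + (7 - 2*(-7*(-7)*(-4))**2 + 7*(-7*(-7)*(-4)))) = 604915*(-143204 + (7 - 2*(49*(-4))**2 + 7*(49*(-4)))) = 604915*(-143204 + (7 - 2*(-196)**2 + 7*(-196))) = 604915*(-143204 + (7 - 2*38416 - 1372)) = 604915*(-143204 + (7 - 76832 - 1372)) = 604915*(-143204 - 78197) = 604915*(-221401) = -133928785915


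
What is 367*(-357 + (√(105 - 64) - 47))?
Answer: -148268 + 367*√41 ≈ -1.4592e+5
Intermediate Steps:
367*(-357 + (√(105 - 64) - 47)) = 367*(-357 + (√41 - 47)) = 367*(-357 + (-47 + √41)) = 367*(-404 + √41) = -148268 + 367*√41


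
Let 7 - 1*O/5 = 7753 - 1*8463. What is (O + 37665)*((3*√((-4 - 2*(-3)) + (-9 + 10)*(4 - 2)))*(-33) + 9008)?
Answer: 363412500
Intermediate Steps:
O = 3585 (O = 35 - 5*(7753 - 1*8463) = 35 - 5*(7753 - 8463) = 35 - 5*(-710) = 35 + 3550 = 3585)
(O + 37665)*((3*√((-4 - 2*(-3)) + (-9 + 10)*(4 - 2)))*(-33) + 9008) = (3585 + 37665)*((3*√((-4 - 2*(-3)) + (-9 + 10)*(4 - 2)))*(-33) + 9008) = 41250*((3*√((-4 + 6) + 1*2))*(-33) + 9008) = 41250*((3*√(2 + 2))*(-33) + 9008) = 41250*((3*√4)*(-33) + 9008) = 41250*((3*2)*(-33) + 9008) = 41250*(6*(-33) + 9008) = 41250*(-198 + 9008) = 41250*8810 = 363412500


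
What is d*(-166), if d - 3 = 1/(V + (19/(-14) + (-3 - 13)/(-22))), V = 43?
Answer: -3275014/6525 ≈ -501.92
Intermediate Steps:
d = 19729/6525 (d = 3 + 1/(43 + (19/(-14) + (-3 - 13)/(-22))) = 3 + 1/(43 + (19*(-1/14) - 16*(-1/22))) = 3 + 1/(43 + (-19/14 + 8/11)) = 3 + 1/(43 - 97/154) = 3 + 1/(6525/154) = 3 + 154/6525 = 19729/6525 ≈ 3.0236)
d*(-166) = (19729/6525)*(-166) = -3275014/6525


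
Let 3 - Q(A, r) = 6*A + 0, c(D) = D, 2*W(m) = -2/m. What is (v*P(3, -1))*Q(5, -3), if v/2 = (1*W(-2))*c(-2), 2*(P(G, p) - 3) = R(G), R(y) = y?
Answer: 243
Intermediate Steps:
W(m) = -1/m (W(m) = (-2/m)/2 = -1/m)
Q(A, r) = 3 - 6*A (Q(A, r) = 3 - (6*A + 0) = 3 - 6*A)
P(G, p) = 3 + G/2
v = -2 (v = 2*((1*(-1/(-2)))*(-2)) = 2*((1*(-1*(-½)))*(-2)) = 2*((1*(½))*(-2)) = 2*((½)*(-2)) = 2*(-1) = -2)
(v*P(3, -1))*Q(5, -3) = (-2*(3 + (½)*3))*(3 - 6*5) = (-2*(3 + 3/2))*(3 - 30) = -2*9/2*(-27) = -9*(-27) = 243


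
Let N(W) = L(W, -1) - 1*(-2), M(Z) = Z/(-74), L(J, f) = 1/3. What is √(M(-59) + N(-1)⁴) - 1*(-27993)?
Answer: 27993 + √13501522/666 ≈ 27999.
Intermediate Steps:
L(J, f) = ⅓
M(Z) = -Z/74 (M(Z) = Z*(-1/74) = -Z/74)
N(W) = 7/3 (N(W) = ⅓ - 1*(-2) = ⅓ + 2 = 7/3)
√(M(-59) + N(-1)⁴) - 1*(-27993) = √(-1/74*(-59) + (7/3)⁴) - 1*(-27993) = √(59/74 + 2401/81) + 27993 = √(182453/5994) + 27993 = √13501522/666 + 27993 = 27993 + √13501522/666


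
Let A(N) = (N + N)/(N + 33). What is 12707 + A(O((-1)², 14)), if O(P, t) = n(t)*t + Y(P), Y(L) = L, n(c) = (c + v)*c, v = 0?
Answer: 5884256/463 ≈ 12709.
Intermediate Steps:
n(c) = c² (n(c) = (c + 0)*c = c*c = c²)
O(P, t) = P + t³ (O(P, t) = t²*t + P = t³ + P = P + t³)
A(N) = 2*N/(33 + N) (A(N) = (2*N)/(33 + N) = 2*N/(33 + N))
12707 + A(O((-1)², 14)) = 12707 + 2*((-1)² + 14³)/(33 + ((-1)² + 14³)) = 12707 + 2*(1 + 2744)/(33 + (1 + 2744)) = 12707 + 2*2745/(33 + 2745) = 12707 + 2*2745/2778 = 12707 + 2*2745*(1/2778) = 12707 + 915/463 = 5884256/463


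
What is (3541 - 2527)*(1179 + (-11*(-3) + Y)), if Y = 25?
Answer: 1254318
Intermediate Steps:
(3541 - 2527)*(1179 + (-11*(-3) + Y)) = (3541 - 2527)*(1179 + (-11*(-3) + 25)) = 1014*(1179 + (33 + 25)) = 1014*(1179 + 58) = 1014*1237 = 1254318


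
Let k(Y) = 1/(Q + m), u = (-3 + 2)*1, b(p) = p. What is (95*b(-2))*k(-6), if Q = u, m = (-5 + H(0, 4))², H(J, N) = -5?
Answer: -190/99 ≈ -1.9192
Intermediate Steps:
u = -1 (u = -1*1 = -1)
m = 100 (m = (-5 - 5)² = (-10)² = 100)
Q = -1
k(Y) = 1/99 (k(Y) = 1/(-1 + 100) = 1/99)
(95*b(-2))*k(-6) = (95*(-2))*(1/99) = -190*1/99 = -190/99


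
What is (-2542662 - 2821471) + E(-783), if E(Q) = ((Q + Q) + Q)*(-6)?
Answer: -5350039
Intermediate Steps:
E(Q) = -18*Q (E(Q) = (2*Q + Q)*(-6) = (3*Q)*(-6) = -18*Q)
(-2542662 - 2821471) + E(-783) = (-2542662 - 2821471) - 18*(-783) = -5364133 + 14094 = -5350039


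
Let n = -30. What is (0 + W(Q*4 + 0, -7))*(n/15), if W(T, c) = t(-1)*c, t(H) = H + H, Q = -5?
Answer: -28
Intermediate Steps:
t(H) = 2*H
W(T, c) = -2*c (W(T, c) = (2*(-1))*c = -2*c)
(0 + W(Q*4 + 0, -7))*(n/15) = (0 - 2*(-7))*(-30/15) = (0 + 14)*(-30*1/15) = 14*(-2) = -28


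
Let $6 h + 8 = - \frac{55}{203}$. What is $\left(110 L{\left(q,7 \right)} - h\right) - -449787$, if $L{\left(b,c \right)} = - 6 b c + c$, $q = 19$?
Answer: $\frac{441864065}{1218} \approx 3.6278 \cdot 10^{5}$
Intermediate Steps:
$L{\left(b,c \right)} = c - 6 b c$ ($L{\left(b,c \right)} = - 6 b c + c = c - 6 b c$)
$h = - \frac{1679}{1218}$ ($h = - \frac{4}{3} + \frac{\left(-55\right) \frac{1}{203}}{6} = - \frac{4}{3} + \frac{1}{6} \left(- \frac{55}{203}\right) = - \frac{4}{3} - \frac{55}{1218} = - \frac{1679}{1218} \approx -1.3785$)
$\left(110 L{\left(q,7 \right)} - h\right) - -449787 = \left(110 \cdot 7 \left(1 - 114\right) - - \frac{1679}{1218}\right) - -449787 = \left(110 \cdot 7 \left(1 - 114\right) + \frac{1679}{1218}\right) + 449787 = \left(110 \cdot 7 \left(-113\right) + \frac{1679}{1218}\right) + 449787 = \left(110 \left(-791\right) + \frac{1679}{1218}\right) + 449787 = \left(-87010 + \frac{1679}{1218}\right) + 449787 = - \frac{105976501}{1218} + 449787 = \frac{441864065}{1218}$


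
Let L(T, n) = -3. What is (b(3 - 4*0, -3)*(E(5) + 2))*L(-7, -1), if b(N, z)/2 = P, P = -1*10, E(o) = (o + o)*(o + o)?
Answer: 6120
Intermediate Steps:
E(o) = 4*o**2 (E(o) = (2*o)*(2*o) = 4*o**2)
P = -10
b(N, z) = -20 (b(N, z) = 2*(-10) = -20)
(b(3 - 4*0, -3)*(E(5) + 2))*L(-7, -1) = -20*(4*5**2 + 2)*(-3) = -20*(4*25 + 2)*(-3) = -20*(100 + 2)*(-3) = -20*102*(-3) = -2040*(-3) = 6120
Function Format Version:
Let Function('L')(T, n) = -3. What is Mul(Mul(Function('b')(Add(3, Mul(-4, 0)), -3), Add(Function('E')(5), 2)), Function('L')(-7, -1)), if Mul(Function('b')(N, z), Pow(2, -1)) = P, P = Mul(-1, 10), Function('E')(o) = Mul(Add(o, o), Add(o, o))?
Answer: 6120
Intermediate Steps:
Function('E')(o) = Mul(4, Pow(o, 2)) (Function('E')(o) = Mul(Mul(2, o), Mul(2, o)) = Mul(4, Pow(o, 2)))
P = -10
Function('b')(N, z) = -20 (Function('b')(N, z) = Mul(2, -10) = -20)
Mul(Mul(Function('b')(Add(3, Mul(-4, 0)), -3), Add(Function('E')(5), 2)), Function('L')(-7, -1)) = Mul(Mul(-20, Add(Mul(4, Pow(5, 2)), 2)), -3) = Mul(Mul(-20, Add(Mul(4, 25), 2)), -3) = Mul(Mul(-20, Add(100, 2)), -3) = Mul(Mul(-20, 102), -3) = Mul(-2040, -3) = 6120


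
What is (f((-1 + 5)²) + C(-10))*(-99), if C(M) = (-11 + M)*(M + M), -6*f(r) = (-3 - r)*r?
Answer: -46596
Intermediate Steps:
f(r) = -r*(-3 - r)/6 (f(r) = -(-3 - r)*r/6 = -r*(-3 - r)/6)
C(M) = 2*M*(-11 + M) (C(M) = (-11 + M)*(2*M) = 2*M*(-11 + M))
(f((-1 + 5)²) + C(-10))*(-99) = ((-1 + 5)²*(3 + (-1 + 5)²)/6 + 2*(-10)*(-11 - 10))*(-99) = ((⅙)*4²*(3 + 4²) + 2*(-10)*(-21))*(-99) = ((⅙)*16*(3 + 16) + 420)*(-99) = ((⅙)*16*19 + 420)*(-99) = (152/3 + 420)*(-99) = (1412/3)*(-99) = -46596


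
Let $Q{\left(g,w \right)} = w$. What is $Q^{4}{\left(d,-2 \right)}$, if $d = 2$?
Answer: $16$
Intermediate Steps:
$Q^{4}{\left(d,-2 \right)} = \left(-2\right)^{4} = 16$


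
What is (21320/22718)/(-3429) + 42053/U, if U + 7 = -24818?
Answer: -546076482361/322311341025 ≈ -1.6943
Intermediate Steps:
U = -24825 (U = -7 - 24818 = -24825)
(21320/22718)/(-3429) + 42053/U = (21320/22718)/(-3429) + 42053/(-24825) = (21320*(1/22718))*(-1/3429) + 42053*(-1/24825) = (10660/11359)*(-1/3429) - 42053/24825 = -10660/38950011 - 42053/24825 = -546076482361/322311341025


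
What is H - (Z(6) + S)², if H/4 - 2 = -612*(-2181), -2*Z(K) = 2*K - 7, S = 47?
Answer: 21348463/4 ≈ 5.3371e+6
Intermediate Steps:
Z(K) = 7/2 - K (Z(K) = -(2*K - 7)/2 = -(-7 + 2*K)/2 = 7/2 - K)
H = 5339096 (H = 8 + 4*(-612*(-2181)) = 8 + 4*1334772 = 8 + 5339088 = 5339096)
H - (Z(6) + S)² = 5339096 - ((7/2 - 1*6) + 47)² = 5339096 - ((7/2 - 6) + 47)² = 5339096 - (-5/2 + 47)² = 5339096 - (89/2)² = 5339096 - 1*7921/4 = 5339096 - 7921/4 = 21348463/4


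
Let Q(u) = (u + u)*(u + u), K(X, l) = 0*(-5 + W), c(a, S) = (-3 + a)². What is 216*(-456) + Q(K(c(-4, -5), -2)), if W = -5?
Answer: -98496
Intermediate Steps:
K(X, l) = 0 (K(X, l) = 0*(-5 - 5) = 0*(-10) = 0)
Q(u) = 4*u² (Q(u) = (2*u)*(2*u) = 4*u²)
216*(-456) + Q(K(c(-4, -5), -2)) = 216*(-456) + 4*0² = -98496 + 4*0 = -98496 + 0 = -98496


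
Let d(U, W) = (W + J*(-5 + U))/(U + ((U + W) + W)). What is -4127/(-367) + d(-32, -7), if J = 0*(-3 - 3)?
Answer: 324475/28626 ≈ 11.335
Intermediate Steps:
J = 0 (J = 0*(-6) = 0)
d(U, W) = W/(2*U + 2*W) (d(U, W) = (W + 0*(-5 + U))/(U + ((U + W) + W)) = (W + 0)/(U + (U + 2*W)) = W/(2*U + 2*W))
-4127/(-367) + d(-32, -7) = -4127/(-367) + (½)*(-7)/(-32 - 7) = -4127*(-1/367) + (½)*(-7)/(-39) = 4127/367 + (½)*(-7)*(-1/39) = 4127/367 + 7/78 = 324475/28626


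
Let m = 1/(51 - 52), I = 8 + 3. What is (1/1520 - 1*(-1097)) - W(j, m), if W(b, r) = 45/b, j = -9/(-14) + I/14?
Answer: 1619561/1520 ≈ 1065.5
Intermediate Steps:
I = 11
m = -1 (m = 1/(-1) = -1)
j = 10/7 (j = -9/(-14) + 11/14 = -9*(-1/14) + 11*(1/14) = 9/14 + 11/14 = 10/7 ≈ 1.4286)
(1/1520 - 1*(-1097)) - W(j, m) = (1/1520 - 1*(-1097)) - 45/10/7 = (1/1520 + 1097) - 45*7/10 = 1667441/1520 - 1*63/2 = 1667441/1520 - 63/2 = 1619561/1520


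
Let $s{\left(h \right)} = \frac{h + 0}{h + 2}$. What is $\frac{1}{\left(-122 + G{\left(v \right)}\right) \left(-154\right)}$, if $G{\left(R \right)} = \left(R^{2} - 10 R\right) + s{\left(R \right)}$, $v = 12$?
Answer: $\frac{1}{14960} \approx 6.6845 \cdot 10^{-5}$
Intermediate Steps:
$s{\left(h \right)} = \frac{h}{2 + h}$
$G{\left(R \right)} = R^{2} - 10 R + \frac{R}{2 + R}$ ($G{\left(R \right)} = \left(R^{2} - 10 R\right) + \frac{R}{2 + R} = R^{2} - 10 R + \frac{R}{2 + R}$)
$\frac{1}{\left(-122 + G{\left(v \right)}\right) \left(-154\right)} = \frac{1}{\left(-122 + \frac{12 \left(1 + \left(-10 + 12\right) \left(2 + 12\right)\right)}{2 + 12}\right) \left(-154\right)} = \frac{1}{\left(-122 + \frac{12 \left(1 + 2 \cdot 14\right)}{14}\right) \left(-154\right)} = \frac{1}{\left(-122 + 12 \cdot \frac{1}{14} \left(1 + 28\right)\right) \left(-154\right)} = \frac{1}{\left(-122 + 12 \cdot \frac{1}{14} \cdot 29\right) \left(-154\right)} = \frac{1}{\left(-122 + \frac{174}{7}\right) \left(-154\right)} = \frac{1}{\left(- \frac{680}{7}\right) \left(-154\right)} = \frac{1}{14960}$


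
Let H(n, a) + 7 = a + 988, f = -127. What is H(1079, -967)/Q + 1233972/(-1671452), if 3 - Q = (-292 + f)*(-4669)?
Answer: -301756586963/408734364902 ≈ -0.73827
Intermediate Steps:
H(n, a) = 981 + a (H(n, a) = -7 + (a + 988) = -7 + (988 + a) = 981 + a)
Q = -1956308 (Q = 3 - (-292 - 127)*(-4669) = 3 - (-419)*(-4669) = 3 - 1*1956311 = 3 - 1956311 = -1956308)
H(1079, -967)/Q + 1233972/(-1671452) = (981 - 967)/(-1956308) + 1233972/(-1671452) = 14*(-1/1956308) + 1233972*(-1/1671452) = -7/978154 - 308493/417863 = -301756586963/408734364902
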